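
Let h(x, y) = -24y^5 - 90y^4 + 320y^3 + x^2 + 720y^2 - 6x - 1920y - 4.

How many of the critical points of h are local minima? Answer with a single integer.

2

h separates as a function of x plus a function of y, so ∇h=0 decouples.
∂h/∂x = 2(x - 3) = 0 at x ∈ {3}; ∂h/∂y = -120(y - 2)(y - 1)(y + 2)(y + 4) = 0 at y ∈ {-4, -2, 1, 2}.
The Hessian is diagonal: diag(h_xx, h_yy). Second derivatives: h_xx(3)=2; h_yy(-4)=7200, h_yy(-2)=-2880, h_yy(1)=1800, h_yy(2)=-2880.
Local minima occur where both diagonal entries positive: (3, -4), (3, 1). Count: 2.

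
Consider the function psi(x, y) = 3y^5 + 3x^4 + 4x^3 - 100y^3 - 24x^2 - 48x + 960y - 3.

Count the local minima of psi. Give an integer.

4

psi separates as a function of x plus a function of y, so ∇psi=0 decouples.
∂psi/∂x = 12(x - 2)(x + 1)(x + 2) = 0 at x ∈ {-2, -1, 2}; ∂psi/∂y = 15(y - 4)(y - 2)(y + 2)(y + 4) = 0 at y ∈ {-4, -2, 2, 4}.
The Hessian is diagonal: diag(psi_xx, psi_yy). Second derivatives: psi_xx(-2)=48, psi_xx(-1)=-36, psi_xx(2)=144; psi_yy(-4)=-1440, psi_yy(-2)=720, psi_yy(2)=-720, psi_yy(4)=1440.
Local minima occur where both diagonal entries positive: (-2, -2), (-2, 4), (2, -2), (2, 4). Count: 4.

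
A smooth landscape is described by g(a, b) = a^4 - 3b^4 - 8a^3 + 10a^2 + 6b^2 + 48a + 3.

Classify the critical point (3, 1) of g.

local maximum

The mixed partial ∂²g/∂a∂b is 0, so the Hessian at any point is diag(g_aa, g_bb) = diag(4(3a^2 - 12a + 5), 12(-3b^2 + 1)).
At (3, 1): H = diag(-16, -24).
Both eigenvalues are negative, so H is negative definite: a local maximum.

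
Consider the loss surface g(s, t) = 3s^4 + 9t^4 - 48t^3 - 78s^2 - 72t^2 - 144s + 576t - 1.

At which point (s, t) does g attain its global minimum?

g(s,t) separates as P(s) + Q(t) − 1, so its minimum is min P + min Q − 1.
P'(s) = 12(s - 4)(s + 1)(s + 3) vanishes at s ∈ {-3, -1, 4}; Q'(t) = 36(t - 4)(t - 2)(t + 2) vanishes at t ∈ {-2, 2, 4}.
Local minima of P (where P''>0): P(-3)=-27, P(4)=-1056. Local minima of Q: Q(-2)=-912, Q(4)=384.
So the global minimum of g is P(4) + Q(-2) − 1 = -1056 − 912 − 1 = -1969, attained at (4, -2).

(4, -2)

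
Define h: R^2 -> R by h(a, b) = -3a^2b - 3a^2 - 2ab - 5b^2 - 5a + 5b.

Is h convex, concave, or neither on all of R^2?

The term -3a^2b is cubic, so the Hessian is not constant.
∂²h/∂a² = -6b - 6, which takes both signs as b varies (negative for sufficiently large b). A diagonal entry of the Hessian changing sign means the Hessian is neither positive- nor negative-semidefinite on all of R^2.

neither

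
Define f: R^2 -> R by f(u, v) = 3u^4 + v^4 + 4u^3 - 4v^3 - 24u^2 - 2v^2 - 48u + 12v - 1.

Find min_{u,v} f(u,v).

f(u,v) separates as P(u) + Q(v) − 1, so its minimum is min P + min Q − 1.
P'(u) = 12(u - 2)(u + 1)(u + 2) vanishes at u ∈ {-2, -1, 2}; Q'(v) = 4(v - 3)(v - 1)(v + 1) vanishes at v ∈ {-1, 1, 3}.
Local minima of P (where P''>0): P(-2)=16, P(2)=-112. Local minima of Q: Q(-1)=-9, Q(3)=-9.
So the global minimum of f is P(2) + Q(-1) − 1 = -112 − 9 − 1 = -122, attained at (2, -1).

-122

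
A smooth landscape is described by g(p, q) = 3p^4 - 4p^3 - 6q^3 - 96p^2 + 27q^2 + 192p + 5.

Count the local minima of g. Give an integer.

2

g separates as a function of p plus a function of q, so ∇g=0 decouples.
∂g/∂p = 12(p - 4)(p - 1)(p + 4) = 0 at p ∈ {-4, 1, 4}; ∂g/∂q = -18q(q - 3) = 0 at q ∈ {0, 3}.
The Hessian is diagonal: diag(g_pp, g_qq). Second derivatives: g_pp(-4)=480, g_pp(1)=-180, g_pp(4)=288; g_qq(0)=54, g_qq(3)=-54.
Local minima occur where both diagonal entries positive: (-4, 0), (4, 0). Count: 2.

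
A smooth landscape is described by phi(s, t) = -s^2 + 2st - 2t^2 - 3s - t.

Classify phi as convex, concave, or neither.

phi is quadratic, so its Hessian is the constant matrix H = [[-2, 2], [2, -4]].
det(H) = 4, tr(H) = -6.
det(H) > 0 and tr(H) < 0, so H is negative definite everywhere: concave.

concave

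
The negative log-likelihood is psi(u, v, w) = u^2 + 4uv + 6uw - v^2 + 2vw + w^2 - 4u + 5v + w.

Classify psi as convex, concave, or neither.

psi is quadratic, so its Hessian is the constant matrix H = [[2, 4, 6], [4, -2, 2], [6, 2, 2]].
Leading principal minors: 2, -20, 120.
Neither pattern holds ⇒ H is indefinite ⇒ neither convex nor concave.

neither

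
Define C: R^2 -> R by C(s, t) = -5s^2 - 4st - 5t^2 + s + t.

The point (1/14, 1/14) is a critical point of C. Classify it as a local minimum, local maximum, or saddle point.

The Hessian of C is constant: H = [[-10, -4], [-4, -10]].
det(H) = (-10)·(-10) − (-4)² = 84.
det(H) > 0 and tr(H) = -20 < 0, so H is negative definite and the point is a local maximum.

local maximum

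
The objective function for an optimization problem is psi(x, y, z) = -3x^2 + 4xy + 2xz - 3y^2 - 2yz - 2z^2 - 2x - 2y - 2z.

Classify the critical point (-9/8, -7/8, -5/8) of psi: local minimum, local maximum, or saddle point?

The Hessian is constant: H = [[-6, 4, 2], [4, -6, -2], [2, -2, -4]].
Leading principal minors: Δ₁ = -6, Δ₂ = 20, Δ₃ = -64.
The minors alternate sign starting negative (−, +, −), so H is negative definite: a local maximum.

local maximum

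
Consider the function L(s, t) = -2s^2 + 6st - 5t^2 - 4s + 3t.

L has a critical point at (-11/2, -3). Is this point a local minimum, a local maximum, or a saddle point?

local maximum

The Hessian of L is constant: H = [[-4, 6], [6, -10]].
det(H) = (-4)·(-10) − 6² = 4.
det(H) > 0 and tr(H) = -14 < 0, so H is negative definite and the point is a local maximum.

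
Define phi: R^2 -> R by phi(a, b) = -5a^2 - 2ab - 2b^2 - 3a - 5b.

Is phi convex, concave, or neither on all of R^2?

phi is quadratic, so its Hessian is the constant matrix H = [[-10, -2], [-2, -4]].
det(H) = 36, tr(H) = -14.
det(H) > 0 and tr(H) < 0, so H is negative definite everywhere: concave.

concave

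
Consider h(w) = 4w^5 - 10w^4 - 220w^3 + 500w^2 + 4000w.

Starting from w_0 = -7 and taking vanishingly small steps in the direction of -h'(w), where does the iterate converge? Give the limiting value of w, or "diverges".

diverges

h'(w) = 20(w - 5)(w - 4)(w + 2)(w + 5), so h'(-7) = 26400.
Gradient descent moves in the -h' direction, i.e. w is decreasing.
There is no critical point below w=-7, and h' keeps the same sign, so the iterate runs off to −∞.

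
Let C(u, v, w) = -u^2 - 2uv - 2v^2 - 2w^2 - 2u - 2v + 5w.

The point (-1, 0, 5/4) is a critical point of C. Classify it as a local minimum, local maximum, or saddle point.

local maximum

The Hessian is constant: H = [[-2, -2, 0], [-2, -4, 0], [0, 0, -4]].
Leading principal minors: Δ₁ = -2, Δ₂ = 4, Δ₃ = -16.
The minors alternate sign starting negative (−, +, −), so H is negative definite: a local maximum.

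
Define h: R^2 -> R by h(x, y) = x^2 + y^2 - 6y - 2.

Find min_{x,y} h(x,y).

-11

h(x,y) separates as P(x) + Q(y) − 2, so its minimum is min P + min Q − 2.
P'(x) = 2x vanishes at x ∈ {0}; Q'(y) = 2y - 6 vanishes at y ∈ {3}.
Local minima of P (where P''>0): P(0)=0. Local minima of Q: Q(3)=-9.
So the global minimum of h is P(0) + Q(3) − 2 = 0 − 9 − 2 = -11, attained at (0, 3).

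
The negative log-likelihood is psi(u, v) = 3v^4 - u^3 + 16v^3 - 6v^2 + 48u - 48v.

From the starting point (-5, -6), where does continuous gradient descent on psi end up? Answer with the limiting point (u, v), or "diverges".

psi is separable, so gradient descent decouples: u follows -∂psi/∂u, v follows -∂psi/∂v.
∂psi/∂u = -3(u - 4)(u + 4); at u=-5 this is -27, so u increases.
∂psi/∂v = 12(v - 1)(v + 1)(v + 4); at v=-6 this is -840, so v increases.
u converges to its nearest critical value -4 (a local min of the u-part); v converges to -4. The iterate converges to (-4, -4).

(-4, -4)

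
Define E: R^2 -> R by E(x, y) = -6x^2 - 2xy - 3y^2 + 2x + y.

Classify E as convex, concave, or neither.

concave

E is quadratic, so its Hessian is the constant matrix H = [[-12, -2], [-2, -6]].
det(H) = 68, tr(H) = -18.
det(H) > 0 and tr(H) < 0, so H is negative definite everywhere: concave.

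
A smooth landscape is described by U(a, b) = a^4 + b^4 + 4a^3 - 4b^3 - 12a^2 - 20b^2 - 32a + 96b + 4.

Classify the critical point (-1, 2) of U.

The mixed partial ∂²U/∂a∂b is 0, so the Hessian at any point is diag(U_aa, U_bb) = diag(12(a^2 + 2a - 2), 4(3b^2 - 6b - 10)).
At (-1, 2): H = diag(-36, -40).
Both eigenvalues are negative, so H is negative definite: a local maximum.

local maximum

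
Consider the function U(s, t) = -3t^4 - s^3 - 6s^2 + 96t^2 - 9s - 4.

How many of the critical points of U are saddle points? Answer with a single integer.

3

U separates as a function of s plus a function of t, so ∇U=0 decouples.
∂U/∂s = -3(s + 1)(s + 3) = 0 at s ∈ {-3, -1}; ∂U/∂t = -12t(t - 4)(t + 4) = 0 at t ∈ {-4, 0, 4}.
The Hessian is diagonal: diag(U_ss, U_tt). Second derivatives: U_ss(-3)=6, U_ss(-1)=-6; U_tt(-4)=-384, U_tt(0)=192, U_tt(4)=-384.
Saddle points occur where the two diagonal entries have opposite signs: (-3, -4), (-3, 4), (-1, 0). Count: 3.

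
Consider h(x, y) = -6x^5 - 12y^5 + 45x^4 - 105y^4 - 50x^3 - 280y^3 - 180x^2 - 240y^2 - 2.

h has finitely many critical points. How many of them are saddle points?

8

h separates as a function of x plus a function of y, so ∇h=0 decouples.
∂h/∂x = -30x(x - 4)(x - 3)(x + 1) = 0 at x ∈ {-1, 0, 3, 4}; ∂h/∂y = -60y(y + 1)(y + 2)(y + 4) = 0 at y ∈ {-4, -2, -1, 0}.
The Hessian is diagonal: diag(h_xx, h_yy). Second derivatives: h_xx(-1)=600, h_xx(0)=-360, h_xx(3)=360, h_xx(4)=-600; h_yy(-4)=1440, h_yy(-2)=-240, h_yy(-1)=180, h_yy(0)=-480.
Saddle points occur where the two diagonal entries have opposite signs: (-1, -2), (-1, 0), (0, -4), (0, -1), (3, -2), (3, 0), (4, -4), (4, -1). Count: 8.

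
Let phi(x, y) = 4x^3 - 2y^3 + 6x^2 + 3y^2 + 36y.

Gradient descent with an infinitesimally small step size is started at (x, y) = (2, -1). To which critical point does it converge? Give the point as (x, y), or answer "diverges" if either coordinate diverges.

phi is separable, so gradient descent decouples: x follows -∂phi/∂x, y follows -∂phi/∂y.
∂phi/∂x = 12x(x + 1); at x=2 this is 72, so x decreases.
∂phi/∂y = -6(y - 3)(y + 2); at y=-1 this is 24, so y decreases.
x converges to its nearest critical value 0 (a local min of the x-part); y converges to -2. The iterate converges to (0, -2).

(0, -2)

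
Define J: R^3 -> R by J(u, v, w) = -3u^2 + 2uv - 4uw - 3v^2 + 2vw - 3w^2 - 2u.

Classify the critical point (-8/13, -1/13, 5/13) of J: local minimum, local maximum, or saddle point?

local maximum

The Hessian is constant: H = [[-6, 2, -4], [2, -6, 2], [-4, 2, -6]].
Leading principal minors: Δ₁ = -6, Δ₂ = 32, Δ₃ = -104.
The minors alternate sign starting negative (−, +, −), so H is negative definite: a local maximum.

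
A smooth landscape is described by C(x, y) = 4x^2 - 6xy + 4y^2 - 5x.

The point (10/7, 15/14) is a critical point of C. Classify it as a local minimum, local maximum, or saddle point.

local minimum

The Hessian of C is constant: H = [[8, -6], [-6, 8]].
det(H) = 8·8 − (-6)² = 28.
det(H) > 0 and tr(H) = 16 > 0, so H is positive definite and the point is a local minimum.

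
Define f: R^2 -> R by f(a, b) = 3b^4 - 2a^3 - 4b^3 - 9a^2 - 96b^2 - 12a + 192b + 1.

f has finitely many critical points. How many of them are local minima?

f separates as a function of a plus a function of b, so ∇f=0 decouples.
∂f/∂a = -6(a + 1)(a + 2) = 0 at a ∈ {-2, -1}; ∂f/∂b = 12(b - 4)(b - 1)(b + 4) = 0 at b ∈ {-4, 1, 4}.
The Hessian is diagonal: diag(f_aa, f_bb). Second derivatives: f_aa(-2)=6, f_aa(-1)=-6; f_bb(-4)=480, f_bb(1)=-180, f_bb(4)=288.
Local minima occur where both diagonal entries positive: (-2, -4), (-2, 4). Count: 2.

2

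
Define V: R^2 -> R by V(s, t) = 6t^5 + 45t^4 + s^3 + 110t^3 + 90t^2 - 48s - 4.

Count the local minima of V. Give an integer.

V separates as a function of s plus a function of t, so ∇V=0 decouples.
∂V/∂s = 3(s - 4)(s + 4) = 0 at s ∈ {-4, 4}; ∂V/∂t = 30t(t + 1)(t + 2)(t + 3) = 0 at t ∈ {-3, -2, -1, 0}.
The Hessian is diagonal: diag(V_ss, V_tt). Second derivatives: V_ss(-4)=-24, V_ss(4)=24; V_tt(-3)=-180, V_tt(-2)=60, V_tt(-1)=-60, V_tt(0)=180.
Local minima occur where both diagonal entries positive: (4, -2), (4, 0). Count: 2.

2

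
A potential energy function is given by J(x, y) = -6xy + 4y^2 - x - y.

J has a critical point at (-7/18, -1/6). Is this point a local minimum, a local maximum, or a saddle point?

The Hessian of J is constant: H = [[0, -6], [-6, 8]].
det(H) = 0·8 − (-6)² = -36.
Since det(H) < 0, H is indefinite and the critical point is a saddle point.

saddle point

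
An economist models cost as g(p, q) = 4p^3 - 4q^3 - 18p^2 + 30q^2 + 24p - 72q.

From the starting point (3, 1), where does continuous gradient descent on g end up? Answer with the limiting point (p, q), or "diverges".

g is separable, so gradient descent decouples: p follows -∂g/∂p, q follows -∂g/∂q.
∂g/∂p = 12(p - 2)(p - 1); at p=3 this is 24, so p decreases.
∂g/∂q = -12(q - 3)(q - 2); at q=1 this is -24, so q increases.
p converges to its nearest critical value 2 (a local min of the p-part); q converges to 2. The iterate converges to (2, 2).

(2, 2)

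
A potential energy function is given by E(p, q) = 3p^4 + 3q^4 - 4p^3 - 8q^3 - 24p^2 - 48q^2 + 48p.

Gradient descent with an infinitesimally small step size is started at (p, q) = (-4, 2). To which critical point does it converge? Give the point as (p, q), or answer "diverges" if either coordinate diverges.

(-2, 4)

E is separable, so gradient descent decouples: p follows -∂E/∂p, q follows -∂E/∂q.
∂E/∂p = 12(p - 2)(p - 1)(p + 2); at p=-4 this is -720, so p increases.
∂E/∂q = 12q(q - 4)(q + 2); at q=2 this is -192, so q increases.
p converges to its nearest critical value -2 (a local min of the p-part); q converges to 4. The iterate converges to (-2, 4).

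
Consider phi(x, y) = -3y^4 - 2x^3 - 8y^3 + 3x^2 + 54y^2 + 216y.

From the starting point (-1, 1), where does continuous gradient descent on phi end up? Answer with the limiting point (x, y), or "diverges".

phi is separable, so gradient descent decouples: x follows -∂phi/∂x, y follows -∂phi/∂y.
∂phi/∂x = -6x(x - 1); at x=-1 this is -12, so x increases.
∂phi/∂y = -12(y - 3)(y + 2)(y + 3); at y=1 this is 288, so y decreases.
x converges to its nearest critical value 0 (a local min of the x-part); y converges to -2. The iterate converges to (0, -2).

(0, -2)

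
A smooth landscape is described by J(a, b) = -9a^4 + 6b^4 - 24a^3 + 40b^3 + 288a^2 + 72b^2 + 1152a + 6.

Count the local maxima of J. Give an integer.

2

J separates as a function of a plus a function of b, so ∇J=0 decouples.
∂J/∂a = -36(a - 4)(a + 2)(a + 4) = 0 at a ∈ {-4, -2, 4}; ∂J/∂b = 24b(b + 2)(b + 3) = 0 at b ∈ {-3, -2, 0}.
The Hessian is diagonal: diag(J_aa, J_bb). Second derivatives: J_aa(-4)=-576, J_aa(-2)=432, J_aa(4)=-1728; J_bb(-3)=72, J_bb(-2)=-48, J_bb(0)=144.
Local maxima occur where both diagonal entries negative: (-4, -2), (4, -2). Count: 2.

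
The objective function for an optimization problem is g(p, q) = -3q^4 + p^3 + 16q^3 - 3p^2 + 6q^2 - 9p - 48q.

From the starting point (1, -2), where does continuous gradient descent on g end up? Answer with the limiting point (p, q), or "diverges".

g is separable, so gradient descent decouples: p follows -∂g/∂p, q follows -∂g/∂q.
∂g/∂p = 3(p - 3)(p + 1); at p=1 this is -12, so p increases.
∂g/∂q = -12(q - 4)(q - 1)(q + 1); at q=-2 this is 216, so q decreases.
The q-coordinate has no critical point in that direction and runs off to infinity.

diverges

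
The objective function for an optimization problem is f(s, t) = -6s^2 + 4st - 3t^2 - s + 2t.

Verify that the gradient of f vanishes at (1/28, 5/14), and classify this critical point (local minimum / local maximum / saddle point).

∇f = (-12s + 4t - 1, 4s - 6t + 2); substituting (1/28, 5/14) gives ∇f = (0, 0), so (1/28, 5/14) is indeed a critical point.
The Hessian of f is constant: H = [[-12, 4], [4, -6]].
det(H) = (-12)·(-6) − 4² = 56.
det(H) > 0 and tr(H) = -18 < 0, so H is negative definite and the point is a local maximum.

local maximum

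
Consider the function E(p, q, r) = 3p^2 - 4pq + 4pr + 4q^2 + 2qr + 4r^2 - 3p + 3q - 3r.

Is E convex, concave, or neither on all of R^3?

E is quadratic, so its Hessian is the constant matrix H = [[6, -4, 4], [-4, 8, 2], [4, 2, 8]].
Leading principal minors: 6, 32, 40.
All positive ⇒ H ≻ 0 ⇒ convex.

convex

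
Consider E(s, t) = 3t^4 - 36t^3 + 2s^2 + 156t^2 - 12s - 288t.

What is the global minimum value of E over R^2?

-210

E(s,t) separates as P(s) + Q(t), so its minimum is min P + min Q.
P'(s) = 4s - 12 vanishes at s ∈ {3}; Q'(t) = 12(t - 4)(t - 3)(t - 2) vanishes at t ∈ {2, 3, 4}.
Local minima of P (where P''>0): P(3)=-18. Local minima of Q: Q(2)=-192, Q(4)=-192.
So the global minimum of E is P(3) + Q(2) = -18 − 192 = -210, attained at (3, 2).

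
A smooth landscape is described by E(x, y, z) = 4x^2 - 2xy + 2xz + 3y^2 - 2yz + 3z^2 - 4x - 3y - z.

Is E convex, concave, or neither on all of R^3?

E is quadratic, so its Hessian is the constant matrix H = [[8, -2, 2], [-2, 6, -2], [2, -2, 6]].
Leading principal minors: 8, 44, 224.
All positive ⇒ H ≻ 0 ⇒ convex.

convex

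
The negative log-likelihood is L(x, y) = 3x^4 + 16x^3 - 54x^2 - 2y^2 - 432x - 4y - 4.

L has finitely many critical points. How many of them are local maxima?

1

L separates as a function of x plus a function of y, so ∇L=0 decouples.
∂L/∂x = 12(x - 3)(x + 3)(x + 4) = 0 at x ∈ {-4, -3, 3}; ∂L/∂y = -4(y + 1) = 0 at y ∈ {-1}.
The Hessian is diagonal: diag(L_xx, L_yy). Second derivatives: L_xx(-4)=84, L_xx(-3)=-72, L_xx(3)=504; L_yy(-1)=-4.
Local maxima occur where both diagonal entries negative: (-3, -1). Count: 1.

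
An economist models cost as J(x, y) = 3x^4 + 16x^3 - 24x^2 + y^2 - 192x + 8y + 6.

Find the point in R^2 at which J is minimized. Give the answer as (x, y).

(2, -4)

J(x,y) separates as P(x) + Q(y) + 6, so its minimum is min P + min Q + 6.
P'(x) = 12(x - 2)(x + 2)(x + 4) vanishes at x ∈ {-4, -2, 2}; Q'(y) = 2y + 8 vanishes at y ∈ {-4}.
Local minima of P (where P''>0): P(-4)=128, P(2)=-304. Local minima of Q: Q(-4)=-16.
So the global minimum of J is P(2) + Q(-4) + 6 = -304 − 16 + 6 = -314, attained at (2, -4).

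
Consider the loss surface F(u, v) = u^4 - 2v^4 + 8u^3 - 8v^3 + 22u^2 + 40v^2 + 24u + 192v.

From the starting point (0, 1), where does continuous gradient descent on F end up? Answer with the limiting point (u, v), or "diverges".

F is separable, so gradient descent decouples: u follows -∂F/∂u, v follows -∂F/∂v.
∂F/∂u = 4(u + 1)(u + 2)(u + 3); at u=0 this is 24, so u decreases.
∂F/∂v = -8(v - 3)(v + 2)(v + 4); at v=1 this is 240, so v decreases.
u converges to its nearest critical value -1 (a local min of the u-part); v converges to -2. The iterate converges to (-1, -2).

(-1, -2)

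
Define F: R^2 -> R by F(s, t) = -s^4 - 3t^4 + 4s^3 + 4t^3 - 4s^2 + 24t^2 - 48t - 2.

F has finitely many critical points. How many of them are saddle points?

4

F separates as a function of s plus a function of t, so ∇F=0 decouples.
∂F/∂s = -4s(s - 2)(s - 1) = 0 at s ∈ {0, 1, 2}; ∂F/∂t = -12(t - 2)(t - 1)(t + 2) = 0 at t ∈ {-2, 1, 2}.
The Hessian is diagonal: diag(F_ss, F_tt). Second derivatives: F_ss(0)=-8, F_ss(1)=4, F_ss(2)=-8; F_tt(-2)=-144, F_tt(1)=36, F_tt(2)=-48.
Saddle points occur where the two diagonal entries have opposite signs: (0, 1), (1, -2), (1, 2), (2, 1). Count: 4.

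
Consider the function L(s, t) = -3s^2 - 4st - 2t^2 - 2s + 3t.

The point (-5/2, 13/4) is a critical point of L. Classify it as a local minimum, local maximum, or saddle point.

The Hessian of L is constant: H = [[-6, -4], [-4, -4]].
det(H) = (-6)·(-4) − (-4)² = 8.
det(H) > 0 and tr(H) = -10 < 0, so H is negative definite and the point is a local maximum.

local maximum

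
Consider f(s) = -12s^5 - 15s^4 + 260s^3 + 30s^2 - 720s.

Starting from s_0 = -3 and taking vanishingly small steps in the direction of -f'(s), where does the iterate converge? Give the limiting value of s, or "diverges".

f'(s) = -60(s - 3)(s - 1)(s + 1)(s + 4), so f'(-3) = 2880.
Gradient descent moves in the -f' direction, i.e. s is decreasing.
The nearest critical point in that direction is s = -4, where f'' = 6300 > 0 (a local minimum). The iterate converges there.

-4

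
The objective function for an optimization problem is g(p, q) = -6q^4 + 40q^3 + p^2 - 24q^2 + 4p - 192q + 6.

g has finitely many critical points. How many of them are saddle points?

g separates as a function of p plus a function of q, so ∇g=0 decouples.
∂g/∂p = 2(p + 2) = 0 at p ∈ {-2}; ∂g/∂q = -24(q - 4)(q - 2)(q + 1) = 0 at q ∈ {-1, 2, 4}.
The Hessian is diagonal: diag(g_pp, g_qq). Second derivatives: g_pp(-2)=2; g_qq(-1)=-360, g_qq(2)=144, g_qq(4)=-240.
Saddle points occur where the two diagonal entries have opposite signs: (-2, -1), (-2, 4). Count: 2.

2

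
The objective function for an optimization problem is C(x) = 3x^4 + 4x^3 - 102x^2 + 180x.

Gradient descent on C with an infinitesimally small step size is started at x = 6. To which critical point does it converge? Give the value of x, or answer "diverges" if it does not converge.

C'(x) = 12(x - 3)(x - 1)(x + 5), so C'(6) = 1980.
Gradient descent moves in the -C' direction, i.e. x is decreasing.
The nearest critical point in that direction is x = 3, where C'' = 192 > 0 (a local minimum). The iterate converges there.

3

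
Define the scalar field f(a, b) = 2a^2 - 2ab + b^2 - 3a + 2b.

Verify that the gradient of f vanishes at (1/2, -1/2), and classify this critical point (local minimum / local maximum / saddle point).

local minimum

∇f = (4a - 2b - 3, -2a + 2b + 2); substituting (1/2, -1/2) gives ∇f = (0, 0), so (1/2, -1/2) is indeed a critical point.
The Hessian of f is constant: H = [[4, -2], [-2, 2]].
det(H) = 4·2 − (-2)² = 4.
det(H) > 0 and tr(H) = 6 > 0, so H is positive definite and the point is a local minimum.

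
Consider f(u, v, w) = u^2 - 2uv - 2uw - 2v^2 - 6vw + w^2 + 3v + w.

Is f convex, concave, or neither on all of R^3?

neither

f is quadratic, so its Hessian is the constant matrix H = [[2, -2, -2], [-2, -4, -6], [-2, -6, 2]].
Leading principal minors: 2, -12, -128.
Neither pattern holds ⇒ H is indefinite ⇒ neither convex nor concave.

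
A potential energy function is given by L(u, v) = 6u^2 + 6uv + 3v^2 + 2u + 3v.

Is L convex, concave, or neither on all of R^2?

convex

L is quadratic, so its Hessian is the constant matrix H = [[12, 6], [6, 6]].
det(H) = 36, tr(H) = 18.
det(H) > 0 and tr(H) > 0, so H is positive definite everywhere: convex.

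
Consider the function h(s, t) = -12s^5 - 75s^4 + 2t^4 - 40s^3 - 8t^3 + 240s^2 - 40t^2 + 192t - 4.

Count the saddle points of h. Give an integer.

6

h separates as a function of s plus a function of t, so ∇h=0 decouples.
∂h/∂s = -60s(s - 1)(s + 2)(s + 4) = 0 at s ∈ {-4, -2, 0, 1}; ∂h/∂t = 8(t - 4)(t - 2)(t + 3) = 0 at t ∈ {-3, 2, 4}.
The Hessian is diagonal: diag(h_ss, h_tt). Second derivatives: h_ss(-4)=2400, h_ss(-2)=-720, h_ss(0)=480, h_ss(1)=-900; h_tt(-3)=280, h_tt(2)=-80, h_tt(4)=112.
Saddle points occur where the two diagonal entries have opposite signs: (-4, 2), (-2, -3), (-2, 4), (0, 2), (1, -3), (1, 4). Count: 6.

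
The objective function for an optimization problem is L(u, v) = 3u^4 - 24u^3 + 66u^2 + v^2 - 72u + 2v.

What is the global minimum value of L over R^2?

L(u,v) separates as P(u) + Q(v), so its minimum is min P + min Q.
P'(u) = 12(u - 3)(u - 2)(u - 1) vanishes at u ∈ {1, 2, 3}; Q'(v) = 2v + 2 vanishes at v ∈ {-1}.
Local minima of P (where P''>0): P(1)=-27, P(3)=-27. Local minima of Q: Q(-1)=-1.
So the global minimum of L is P(1) + Q(-1) = -27 − 1 = -28, attained at (1, -1).

-28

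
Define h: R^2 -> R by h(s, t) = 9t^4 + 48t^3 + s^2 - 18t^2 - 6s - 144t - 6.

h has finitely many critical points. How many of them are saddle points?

1

h separates as a function of s plus a function of t, so ∇h=0 decouples.
∂h/∂s = 2(s - 3) = 0 at s ∈ {3}; ∂h/∂t = 36(t - 1)(t + 1)(t + 4) = 0 at t ∈ {-4, -1, 1}.
The Hessian is diagonal: diag(h_ss, h_tt). Second derivatives: h_ss(3)=2; h_tt(-4)=540, h_tt(-1)=-216, h_tt(1)=360.
Saddle points occur where the two diagonal entries have opposite signs: (3, -1). Count: 1.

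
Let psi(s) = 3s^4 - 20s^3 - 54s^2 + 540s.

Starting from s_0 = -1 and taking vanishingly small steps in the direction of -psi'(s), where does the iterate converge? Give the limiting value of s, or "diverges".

psi'(s) = 12(s - 5)(s - 3)(s + 3), so psi'(-1) = 576.
Gradient descent moves in the -psi' direction, i.e. s is decreasing.
The nearest critical point in that direction is s = -3, where psi'' = 576 > 0 (a local minimum). The iterate converges there.

-3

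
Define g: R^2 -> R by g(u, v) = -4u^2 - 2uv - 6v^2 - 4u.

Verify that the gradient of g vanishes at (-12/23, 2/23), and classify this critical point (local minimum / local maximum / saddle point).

local maximum

∇g = (-8u - 2v - 4, -2u - 12v); substituting (-12/23, 2/23) gives ∇g = (0, 0), so (-12/23, 2/23) is indeed a critical point.
The Hessian of g is constant: H = [[-8, -2], [-2, -12]].
det(H) = (-8)·(-12) − (-2)² = 92.
det(H) > 0 and tr(H) = -20 < 0, so H is negative definite and the point is a local maximum.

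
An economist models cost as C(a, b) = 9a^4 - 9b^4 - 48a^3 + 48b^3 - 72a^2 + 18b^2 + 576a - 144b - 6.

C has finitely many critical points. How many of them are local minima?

C separates as a function of a plus a function of b, so ∇C=0 decouples.
∂C/∂a = 36(a - 4)(a - 2)(a + 2) = 0 at a ∈ {-2, 2, 4}; ∂C/∂b = -36(b - 4)(b - 1)(b + 1) = 0 at b ∈ {-1, 1, 4}.
The Hessian is diagonal: diag(C_aa, C_bb). Second derivatives: C_aa(-2)=864, C_aa(2)=-288, C_aa(4)=432; C_bb(-1)=-360, C_bb(1)=216, C_bb(4)=-540.
Local minima occur where both diagonal entries positive: (-2, 1), (4, 1). Count: 2.

2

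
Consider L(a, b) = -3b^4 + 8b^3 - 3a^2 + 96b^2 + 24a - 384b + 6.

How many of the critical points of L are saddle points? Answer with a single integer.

1

L separates as a function of a plus a function of b, so ∇L=0 decouples.
∂L/∂a = -6(a - 4) = 0 at a ∈ {4}; ∂L/∂b = -12(b - 4)(b - 2)(b + 4) = 0 at b ∈ {-4, 2, 4}.
The Hessian is diagonal: diag(L_aa, L_bb). Second derivatives: L_aa(4)=-6; L_bb(-4)=-576, L_bb(2)=144, L_bb(4)=-192.
Saddle points occur where the two diagonal entries have opposite signs: (4, 2). Count: 1.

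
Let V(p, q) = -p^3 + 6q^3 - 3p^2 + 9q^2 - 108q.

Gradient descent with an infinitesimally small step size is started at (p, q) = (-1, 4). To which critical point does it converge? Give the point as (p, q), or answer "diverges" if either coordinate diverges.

(-2, 2)

V is separable, so gradient descent decouples: p follows -∂V/∂p, q follows -∂V/∂q.
∂V/∂p = -3p(p + 2); at p=-1 this is 3, so p decreases.
∂V/∂q = 18(q - 2)(q + 3); at q=4 this is 252, so q decreases.
p converges to its nearest critical value -2 (a local min of the p-part); q converges to 2. The iterate converges to (-2, 2).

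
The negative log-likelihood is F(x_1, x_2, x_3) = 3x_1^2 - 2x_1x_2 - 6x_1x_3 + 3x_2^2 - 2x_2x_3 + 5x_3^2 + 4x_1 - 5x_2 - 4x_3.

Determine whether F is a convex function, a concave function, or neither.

F is quadratic, so its Hessian is the constant matrix H = [[6, -2, -6], [-2, 6, -2], [-6, -2, 10]].
Leading principal minors: 6, 32, 32.
All positive ⇒ H ≻ 0 ⇒ convex.

convex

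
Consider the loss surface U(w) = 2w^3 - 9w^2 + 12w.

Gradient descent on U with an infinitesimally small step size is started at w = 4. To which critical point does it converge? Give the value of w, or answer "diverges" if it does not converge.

U'(w) = 6(w - 2)(w - 1), so U'(4) = 36.
Gradient descent moves in the -U' direction, i.e. w is decreasing.
The nearest critical point in that direction is w = 2, where U'' = 6 > 0 (a local minimum). The iterate converges there.

2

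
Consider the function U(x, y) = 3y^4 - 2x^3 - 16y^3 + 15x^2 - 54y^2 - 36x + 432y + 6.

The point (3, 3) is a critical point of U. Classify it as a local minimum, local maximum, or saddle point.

local maximum

The mixed partial ∂²U/∂x∂y is 0, so the Hessian at any point is diag(U_xx, U_yy) = diag(6(-2x + 5), 12(3y^2 - 8y - 9)).
At (3, 3): H = diag(-6, -72).
Both eigenvalues are negative, so H is negative definite: a local maximum.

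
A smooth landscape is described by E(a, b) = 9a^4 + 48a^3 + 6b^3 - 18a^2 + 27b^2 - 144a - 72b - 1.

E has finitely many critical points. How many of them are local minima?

E separates as a function of a plus a function of b, so ∇E=0 decouples.
∂E/∂a = 36(a - 1)(a + 1)(a + 4) = 0 at a ∈ {-4, -1, 1}; ∂E/∂b = 18(b - 1)(b + 4) = 0 at b ∈ {-4, 1}.
The Hessian is diagonal: diag(E_aa, E_bb). Second derivatives: E_aa(-4)=540, E_aa(-1)=-216, E_aa(1)=360; E_bb(-4)=-90, E_bb(1)=90.
Local minima occur where both diagonal entries positive: (-4, 1), (1, 1). Count: 2.

2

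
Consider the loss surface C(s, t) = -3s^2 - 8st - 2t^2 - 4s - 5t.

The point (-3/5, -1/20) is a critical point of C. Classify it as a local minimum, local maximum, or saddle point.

saddle point

The Hessian of C is constant: H = [[-6, -8], [-8, -4]].
det(H) = (-6)·(-4) − (-8)² = -40.
Since det(H) < 0, H is indefinite and the critical point is a saddle point.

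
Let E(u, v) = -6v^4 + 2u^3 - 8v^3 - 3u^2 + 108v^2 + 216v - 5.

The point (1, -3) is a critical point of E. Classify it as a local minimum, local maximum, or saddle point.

The mixed partial ∂²E/∂u∂v is 0, so the Hessian at any point is diag(E_uu, E_vv) = diag(6(2u - 1), 24(-3v^2 - 2v + 9)).
At (1, -3): H = diag(6, -288).
The eigenvalues have opposite signs, so H is indefinite: a saddle point.

saddle point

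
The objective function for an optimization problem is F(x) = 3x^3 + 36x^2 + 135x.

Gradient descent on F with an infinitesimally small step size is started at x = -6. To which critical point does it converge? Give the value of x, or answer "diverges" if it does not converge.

diverges

F'(x) = 9(x + 3)(x + 5), so F'(-6) = 27.
Gradient descent moves in the -F' direction, i.e. x is decreasing.
There is no critical point below x=-6, and F' keeps the same sign, so the iterate runs off to −∞.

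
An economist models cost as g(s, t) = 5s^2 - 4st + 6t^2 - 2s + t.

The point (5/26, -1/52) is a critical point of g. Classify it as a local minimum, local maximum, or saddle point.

The Hessian of g is constant: H = [[10, -4], [-4, 12]].
det(H) = 10·12 − (-4)² = 104.
det(H) > 0 and tr(H) = 22 > 0, so H is positive definite and the point is a local minimum.

local minimum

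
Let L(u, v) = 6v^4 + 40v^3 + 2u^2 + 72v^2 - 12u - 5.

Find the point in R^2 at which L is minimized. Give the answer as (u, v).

(3, 0)

L(u,v) separates as P(u) + Q(v) − 5, so its minimum is min P + min Q − 5.
P'(u) = 4u - 12 vanishes at u ∈ {3}; Q'(v) = 24v(v + 2)(v + 3) vanishes at v ∈ {-3, -2, 0}.
Local minima of P (where P''>0): P(3)=-18. Local minima of Q: Q(-3)=54, Q(0)=0.
So the global minimum of L is P(3) + Q(0) − 5 = -18 + 0 − 5 = -23, attained at (3, 0).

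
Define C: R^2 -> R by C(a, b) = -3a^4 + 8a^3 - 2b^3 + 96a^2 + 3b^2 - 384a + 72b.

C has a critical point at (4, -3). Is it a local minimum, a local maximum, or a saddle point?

The mixed partial ∂²C/∂a∂b is 0, so the Hessian at any point is diag(C_aa, C_bb) = diag(12(-3a^2 + 4a + 16), 6(-2b + 1)).
At (4, -3): H = diag(-192, 42).
The eigenvalues have opposite signs, so H is indefinite: a saddle point.

saddle point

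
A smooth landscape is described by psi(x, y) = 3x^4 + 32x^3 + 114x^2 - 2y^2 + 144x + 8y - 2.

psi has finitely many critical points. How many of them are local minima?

0

psi separates as a function of x plus a function of y, so ∇psi=0 decouples.
∂psi/∂x = 12(x + 1)(x + 3)(x + 4) = 0 at x ∈ {-4, -3, -1}; ∂psi/∂y = -4(y - 2) = 0 at y ∈ {2}.
The Hessian is diagonal: diag(psi_xx, psi_yy). Second derivatives: psi_xx(-4)=36, psi_xx(-3)=-24, psi_xx(-1)=72; psi_yy(2)=-4.
Local minima occur where both diagonal entries positive: none. Count: 0.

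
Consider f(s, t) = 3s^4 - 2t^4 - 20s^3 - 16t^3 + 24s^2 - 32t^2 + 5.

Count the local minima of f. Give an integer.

2

f separates as a function of s plus a function of t, so ∇f=0 decouples.
∂f/∂s = 12s(s - 4)(s - 1) = 0 at s ∈ {0, 1, 4}; ∂f/∂t = -8t(t + 2)(t + 4) = 0 at t ∈ {-4, -2, 0}.
The Hessian is diagonal: diag(f_ss, f_tt). Second derivatives: f_ss(0)=48, f_ss(1)=-36, f_ss(4)=144; f_tt(-4)=-64, f_tt(-2)=32, f_tt(0)=-64.
Local minima occur where both diagonal entries positive: (0, -2), (4, -2). Count: 2.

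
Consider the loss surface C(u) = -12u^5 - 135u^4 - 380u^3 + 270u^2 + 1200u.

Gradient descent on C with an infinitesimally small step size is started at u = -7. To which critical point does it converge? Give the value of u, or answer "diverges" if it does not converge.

-5

C'(u) = -60(u - 1)(u + 1)(u + 4)(u + 5), so C'(-7) = -17280.
Gradient descent moves in the -C' direction, i.e. u is increasing.
The nearest critical point in that direction is u = -5, where C'' = 1440 > 0 (a local minimum). The iterate converges there.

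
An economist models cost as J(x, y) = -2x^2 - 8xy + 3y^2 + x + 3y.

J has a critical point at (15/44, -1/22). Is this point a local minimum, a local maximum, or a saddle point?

The Hessian of J is constant: H = [[-4, -8], [-8, 6]].
det(H) = (-4)·6 − (-8)² = -88.
Since det(H) < 0, H is indefinite and the critical point is a saddle point.

saddle point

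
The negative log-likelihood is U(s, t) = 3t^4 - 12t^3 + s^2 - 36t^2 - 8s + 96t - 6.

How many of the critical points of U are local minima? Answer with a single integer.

2

U separates as a function of s plus a function of t, so ∇U=0 decouples.
∂U/∂s = 2(s - 4) = 0 at s ∈ {4}; ∂U/∂t = 12(t - 4)(t - 1)(t + 2) = 0 at t ∈ {-2, 1, 4}.
The Hessian is diagonal: diag(U_ss, U_tt). Second derivatives: U_ss(4)=2; U_tt(-2)=216, U_tt(1)=-108, U_tt(4)=216.
Local minima occur where both diagonal entries positive: (4, -2), (4, 4). Count: 2.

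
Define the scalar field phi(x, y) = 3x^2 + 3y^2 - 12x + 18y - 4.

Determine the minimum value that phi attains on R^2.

phi(x,y) separates as P(x) + Q(y) − 4, so its minimum is min P + min Q − 4.
P'(x) = 6x - 12 vanishes at x ∈ {2}; Q'(y) = 6y + 18 vanishes at y ∈ {-3}.
Local minima of P (where P''>0): P(2)=-12. Local minima of Q: Q(-3)=-27.
So the global minimum of phi is P(2) + Q(-3) − 4 = -12 − 27 − 4 = -43, attained at (2, -3).

-43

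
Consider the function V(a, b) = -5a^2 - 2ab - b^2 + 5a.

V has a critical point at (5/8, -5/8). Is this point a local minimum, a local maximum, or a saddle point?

local maximum

The Hessian of V is constant: H = [[-10, -2], [-2, -2]].
det(H) = (-10)·(-2) − (-2)² = 16.
det(H) > 0 and tr(H) = -12 < 0, so H is negative definite and the point is a local maximum.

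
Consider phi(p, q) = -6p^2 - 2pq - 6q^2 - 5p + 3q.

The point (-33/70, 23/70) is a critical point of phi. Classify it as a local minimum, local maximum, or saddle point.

The Hessian of phi is constant: H = [[-12, -2], [-2, -12]].
det(H) = (-12)·(-12) − (-2)² = 140.
det(H) > 0 and tr(H) = -24 < 0, so H is negative definite and the point is a local maximum.

local maximum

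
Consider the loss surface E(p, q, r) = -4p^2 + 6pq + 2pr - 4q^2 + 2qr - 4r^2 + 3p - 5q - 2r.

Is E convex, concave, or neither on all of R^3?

E is quadratic, so its Hessian is the constant matrix H = [[-8, 6, 2], [6, -8, 2], [2, 2, -8]].
Leading principal minors: -8, 28, -112.
Signs alternate −, +, − ⇒ H ≺ 0 ⇒ concave.

concave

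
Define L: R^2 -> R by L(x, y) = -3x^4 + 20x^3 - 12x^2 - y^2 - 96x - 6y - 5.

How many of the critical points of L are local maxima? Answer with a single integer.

2

L separates as a function of x plus a function of y, so ∇L=0 decouples.
∂L/∂x = -12(x - 4)(x - 2)(x + 1) = 0 at x ∈ {-1, 2, 4}; ∂L/∂y = -2(y + 3) = 0 at y ∈ {-3}.
The Hessian is diagonal: diag(L_xx, L_yy). Second derivatives: L_xx(-1)=-180, L_xx(2)=72, L_xx(4)=-120; L_yy(-3)=-2.
Local maxima occur where both diagonal entries negative: (-1, -3), (4, -3). Count: 2.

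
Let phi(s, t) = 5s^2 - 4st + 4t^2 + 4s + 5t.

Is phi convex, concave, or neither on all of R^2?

convex

phi is quadratic, so its Hessian is the constant matrix H = [[10, -4], [-4, 8]].
det(H) = 64, tr(H) = 18.
det(H) > 0 and tr(H) > 0, so H is positive definite everywhere: convex.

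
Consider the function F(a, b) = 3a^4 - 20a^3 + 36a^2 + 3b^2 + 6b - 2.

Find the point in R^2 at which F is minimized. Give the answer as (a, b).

(0, -1)

F(a,b) separates as P(a) + Q(b) − 2, so its minimum is min P + min Q − 2.
P'(a) = 12a(a - 3)(a - 2) vanishes at a ∈ {0, 2, 3}; Q'(b) = 6b + 6 vanishes at b ∈ {-1}.
Local minima of P (where P''>0): P(0)=0, P(3)=27. Local minima of Q: Q(-1)=-3.
So the global minimum of F is P(0) + Q(-1) − 2 = 0 − 3 − 2 = -5, attained at (0, -1).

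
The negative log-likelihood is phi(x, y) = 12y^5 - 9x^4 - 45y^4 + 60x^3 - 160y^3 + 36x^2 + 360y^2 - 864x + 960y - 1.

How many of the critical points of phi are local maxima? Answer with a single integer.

phi separates as a function of x plus a function of y, so ∇phi=0 decouples.
∂phi/∂x = -36(x - 4)(x - 3)(x + 2) = 0 at x ∈ {-2, 3, 4}; ∂phi/∂y = 60(y - 4)(y - 2)(y + 1)(y + 2) = 0 at y ∈ {-2, -1, 2, 4}.
The Hessian is diagonal: diag(phi_xx, phi_yy). Second derivatives: phi_xx(-2)=-1080, phi_xx(3)=180, phi_xx(4)=-216; phi_yy(-2)=-1440, phi_yy(-1)=900, phi_yy(2)=-1440, phi_yy(4)=3600.
Local maxima occur where both diagonal entries negative: (-2, -2), (-2, 2), (4, -2), (4, 2). Count: 4.

4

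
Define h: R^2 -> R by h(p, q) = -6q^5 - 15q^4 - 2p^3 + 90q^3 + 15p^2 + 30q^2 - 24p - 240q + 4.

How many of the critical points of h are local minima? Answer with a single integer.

h separates as a function of p plus a function of q, so ∇h=0 decouples.
∂h/∂p = -6(p - 4)(p - 1) = 0 at p ∈ {1, 4}; ∂h/∂q = -30(q - 2)(q - 1)(q + 1)(q + 4) = 0 at q ∈ {-4, -1, 1, 2}.
The Hessian is diagonal: diag(h_pp, h_qq). Second derivatives: h_pp(1)=18, h_pp(4)=-18; h_qq(-4)=2700, h_qq(-1)=-540, h_qq(1)=300, h_qq(2)=-540.
Local minima occur where both diagonal entries positive: (1, -4), (1, 1). Count: 2.

2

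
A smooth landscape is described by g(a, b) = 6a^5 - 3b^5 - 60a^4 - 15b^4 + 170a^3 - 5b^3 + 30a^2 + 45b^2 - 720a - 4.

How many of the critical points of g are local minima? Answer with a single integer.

g separates as a function of a plus a function of b, so ∇g=0 decouples.
∂g/∂a = 30(a - 4)(a - 3)(a - 2)(a + 1) = 0 at a ∈ {-1, 2, 3, 4}; ∂g/∂b = -15b(b - 1)(b + 2)(b + 3) = 0 at b ∈ {-3, -2, 0, 1}.
The Hessian is diagonal: diag(g_aa, g_bb). Second derivatives: g_aa(-1)=-1800, g_aa(2)=180, g_aa(3)=-120, g_aa(4)=300; g_bb(-3)=180, g_bb(-2)=-90, g_bb(0)=90, g_bb(1)=-180.
Local minima occur where both diagonal entries positive: (2, -3), (2, 0), (4, -3), (4, 0). Count: 4.

4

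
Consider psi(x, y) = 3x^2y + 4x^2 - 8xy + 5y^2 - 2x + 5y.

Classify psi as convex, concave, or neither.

The term 3x^2y is cubic, so the Hessian is not constant.
∂²psi/∂x² = 6y + 8, which takes both signs as y varies (negative for sufficiently negative y). A diagonal entry of the Hessian changing sign means the Hessian is neither positive- nor negative-semidefinite on all of R^2.

neither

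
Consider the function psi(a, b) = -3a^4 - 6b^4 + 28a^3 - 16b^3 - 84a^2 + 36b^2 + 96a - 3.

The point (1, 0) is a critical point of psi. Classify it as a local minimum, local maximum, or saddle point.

saddle point

The mixed partial ∂²psi/∂a∂b is 0, so the Hessian at any point is diag(psi_aa, psi_bb) = diag(12(-3a^2 + 14a - 14), 24(-3b^2 - 4b + 3)).
At (1, 0): H = diag(-36, 72).
The eigenvalues have opposite signs, so H is indefinite: a saddle point.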